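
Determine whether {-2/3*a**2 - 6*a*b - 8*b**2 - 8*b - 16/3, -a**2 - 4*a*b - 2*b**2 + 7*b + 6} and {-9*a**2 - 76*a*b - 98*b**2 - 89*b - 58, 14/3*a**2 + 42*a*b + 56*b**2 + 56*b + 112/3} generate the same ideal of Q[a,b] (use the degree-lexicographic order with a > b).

Yes, the ideals are equal.

Since reduced Gröbner bases are canonical representatives of ideals under a given ordering, it suffices to compute and compare them.
Buchberger on the first generating set:
f_1 = -2/3*a**2 - 6*a*b - 8*b**2 - 8*b - 16/3, LT = a**2.
f_2 = -a**2 - 4*a*b - 2*b**2 + 7*b + 6, LT = a**2.

S(f_1,f_2): lcm = a**2. S = 5*a*b + 10*b**2 + 19*b + 14.
  reduce S modulo (f_1, f_2):
  remainder 5*a*b + 10*b**2 + 19*b + 14 ≠ 0; add g_3 = 5*a*b + 10*b**2 + 19*b + 14 to the basis.

S(f_1,g_3): lcm = a**2*b. S = 7*a*b**2 + 12*b**3 - 19/5*a*b + 12*b**2 - 14/5*a + 8*b.
  reduce S modulo (f_1, f_2, g_3):
  remainder -2*b**3 - 7*b**2 - 14/5*a + 71/25*b + 266/25 ≠ 0; add g_4 = -2*b**3 - 7*b**2 - 14/5*a + 71/25*b + 266/25 to the basis.

The other S-polynomials (S(f_2,g_3), S(f_1,g_4), S(f_2,g_4), S(g_3,g_4)) all reduce to 0 modulo the current basis, so we have a Gröbner basis.
Inter-reduce: drop elements whose leading term is divisible by another's, tail-reduce, and make monic.
Reduced Gröbner basis: {b**3 + 7/2*b**2 + 7/5*a - 71/50*b - 133/25, a**2 - 6*b**2 - 111/5*b - 86/5, a*b + 2*b**2 + 19/5*b + 14/5}.

Buchberger on the second generating set:
h_1 = -9*a**2 - 76*a*b - 98*b**2 - 89*b - 58, LT = a**2.
h_2 = 14/3*a**2 + 42*a*b + 56*b**2 + 56*b + 112/3, LT = a**2.

S(h_1,h_2): lcm = a**2. S = -5/9*a*b - 10/9*b**2 - 19/9*b - 14/9.
  reduce S modulo (h_1, h_2):
  remainder -5/9*a*b - 10/9*b**2 - 19/9*b - 14/9 ≠ 0; add k_3 = -5/9*a*b - 10/9*b**2 - 19/9*b - 14/9 to the basis.

S(h_1,k_3): lcm = a**2*b. S = 58/9*a*b**2 + 98/9*b**3 - 19/5*a*b + 89/9*b**2 - 14/5*a + 58/9*b.
  reduce S modulo (h_1, h_2, k_3):
  remainder -2*b**3 - 7*b**2 - 14/5*a + 71/25*b + 266/25 ≠ 0; add k_4 = -2*b**3 - 7*b**2 - 14/5*a + 71/25*b + 266/25 to the basis.

The other S-polynomials (S(h_2,k_3), S(h_1,k_4), S(h_2,k_4), S(k_3,k_4)) all reduce to 0 modulo the current basis, so we have a Gröbner basis.
Inter-reduce: drop elements whose leading term is divisible by another's, tail-reduce, and make monic.
Reduced Gröbner basis: {b**3 + 7/2*b**2 + 7/5*a - 71/50*b - 133/25, a**2 - 6*b**2 - 111/5*b - 86/5, a*b + 2*b**2 + 19/5*b + 14/5}.

Same reduced basis, so the two generating sets span the same ideal.
The same test decides containment: I ⊆ J iff every generator of I reduces to 0 modulo a Gröbner basis of J.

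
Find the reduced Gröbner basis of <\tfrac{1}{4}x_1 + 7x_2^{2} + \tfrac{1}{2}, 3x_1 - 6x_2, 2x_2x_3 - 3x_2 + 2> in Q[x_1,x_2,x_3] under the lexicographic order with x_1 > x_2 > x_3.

This is the nonlinear analogue of row-reducing a linear system.

f_1 = \tfrac{1}{4}x_1 + 7x_2^{2} + \tfrac{1}{2}, LT = x_1.
f_2 = 3x_1 - 6x_2, LT = x_1.
f_3 = 2x_2x_3 - 3x_2 + 2, LT = x_2x_3.

S(f_1,f_2): lcm = x_1. S = 28x_2^{2} + 2x_2 + 2.
  reduce S modulo (f_1, f_2, f_3):
  remainder 28x_2^{2} + 2x_2 + 2 ≠ 0; add g_4 = 28x_2^{2} + 2x_2 + 2 to the basis.

S(f_3,g_4): lcm = x_2^{2}x_3. S = -\tfrac{3}{2}x_2^{2} - \tfrac{1}{14}x_2x_3 + x_2 - \tfrac{1}{14}x_3.
  reduce S modulo (f_1, f_2, f_3, g_4):
  remainder x_2 - \tfrac{1}{14}x_3 + \tfrac{5}{28} ≠ 0; add g_5 = x_2 - \tfrac{1}{14}x_3 + \tfrac{5}{28} to the basis.

S(f_3,g_5): lcm = x_2x_3. S = -\tfrac{3}{2}x_2 + \tfrac{1}{14}x_3^{2} - \tfrac{5}{28}x_3 + 1.
  reduce S modulo (f_1, f_2, f_3, g_4, g_5):
  remainder \tfrac{1}{14}x_3^{2} - \tfrac{2}{7}x_3 + \tfrac{71}{56} ≠ 0; add g_6 = \tfrac{1}{14}x_3^{2} - \tfrac{2}{7}x_3 + \tfrac{71}{56} to the basis.

The other S-polynomials (S(f_1,f_3), S(f_2,f_3), S(f_1,g_4), S(f_2,g_4), S(f_1,g_5), S(f_2,g_5), S(g_4,g_5), S(f_1,g_6), S(f_2,g_6), S(f_3,g_6), S(g_4,g_6), S(g_5,g_6)) all reduce to 0 modulo the current basis, so we have a Gröbner basis.
Inter-reduce: drop elements whose leading term is divisible by another's, tail-reduce, and make monic.

G = {x_1 - \tfrac{1}{7}x_3 + \tfrac{5}{14}, x_2 - \tfrac{1}{14}x_3 + \tfrac{5}{28}, x_3^{2} - 4x_3 + \tfrac{71}{4}}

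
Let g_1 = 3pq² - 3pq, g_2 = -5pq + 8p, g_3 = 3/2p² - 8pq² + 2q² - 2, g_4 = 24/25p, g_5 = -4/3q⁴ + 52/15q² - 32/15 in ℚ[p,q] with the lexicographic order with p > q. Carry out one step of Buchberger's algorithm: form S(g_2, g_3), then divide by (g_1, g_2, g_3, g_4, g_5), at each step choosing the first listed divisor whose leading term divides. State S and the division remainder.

S(g_2, g_3) = -8/5p² + 16/3pq³ - 4/3q³ + 4/3q; remainder on division = -4/3q³ + 32/15q² + 4/3q - 32/15.

lcm(LM(g_2), LM(g_3)) = p²q.
S = (lcm/LT(g_2))·g_2 − (lcm/LT(g_3))·g_3 = -8/5p² + 16/3pq³ - 4/3q³ + 4/3q.
Reduce S modulo (g_1, g_2, g_3, g_4, g_5) in that order:
  leading term p²: subtract (-16/15)·g_3 from -8/5p² + 16/3pq³ - 4/3q³ + 4/3q → 16/3pq³ - 128/15pq² - 4/3q³ + 32/15q² + 4/3q - 32/15
  leading term pq³: subtract (16/9q)·g_1 from 16/3pq³ - 128/15pq² - 4/3q³ + 32/15q² + 4/3q - 32/15 → -16/5pq² - 4/3q³ + 32/15q² + 4/3q - 32/15
  leading term pq²: subtract (-16/15)·g_1 from -16/5pq² - 4/3q³ + 32/15q² + 4/3q - 32/15 → -16/5pq - 4/3q³ + 32/15q² + 4/3q - 32/15
  leading term pq: subtract (16/25)·g_2 from -16/5pq - 4/3q³ + 32/15q² + 4/3q - 32/15 → -128/25p - 4/3q³ + 32/15q² + 4/3q - 32/15
  leading term p: subtract (-16/3)·g_4 from -128/25p - 4/3q³ + 32/15q² + 4/3q - 32/15 → -4/3q³ + 32/15q² + 4/3q - 32/15
  leading term q³: no divisor's leading term divides it; move -4/3q³ to the remainder.
  leading term q²: no divisor's leading term divides it; move 32/15q² to the remainder.
  leading term q: no divisor's leading term divides it; move 4/3q to the remainder.
  leading term 1: no divisor's leading term divides it; move -32/15 to the remainder.
The remainder -4/3q³ + 32/15q² + 4/3q - 32/15 is nonzero, so it would be added as the next basis element.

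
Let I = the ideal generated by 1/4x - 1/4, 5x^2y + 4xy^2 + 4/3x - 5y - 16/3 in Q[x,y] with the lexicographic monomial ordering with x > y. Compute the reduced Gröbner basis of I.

f_1 = 1/4x - 1/4, LT = x.
f_2 = 5x^2y + 4xy^2 + 4/3x - 5y - 16/3, LT = x^2y.

S(f_1,f_2): lcm = x^2y. S = -4/5xy^2 - xy - 4/15x + y + 16/15.
  leading term xy^2: subtract (-16/5y^2)·f_1 from -4/5xy^2 - xy - 4/15x + y + 16/15 → -xy - 4/15x - 4/5y^2 + y + 16/15
  leading term xy: subtract (-4y)·f_1 from -xy - 4/15x - 4/5y^2 + y + 16/15 → -4/15x - 4/5y^2 + 16/15
  leading term x: subtract (-16/15)·f_1 from -4/15x - 4/5y^2 + 16/15 → -4/5y^2 + 4/5
  leading term y^2: no divisor's leading term divides it; move -4/5y^2 to the remainder.
  leading term 1: no divisor's leading term divides it; move 4/5 to the remainder.
  remainder -4/5y^2 + 4/5 ≠ 0; add g_3 = -4/5y^2 + 4/5 to the basis.

The other S-polynomials (S(f_1,g_3), S(f_2,g_3)) all reduce to 0 modulo the current basis, so we have a Gröbner basis.
Inter-reduce: drop elements whose leading term is divisible by another's, tail-reduce, and make monic.

G = {x - 1, y^2 - 1}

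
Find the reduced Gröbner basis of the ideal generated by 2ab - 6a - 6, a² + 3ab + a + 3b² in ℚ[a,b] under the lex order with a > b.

G = {a + b³ - 3b² + 3b + 1, b⁴ - 6b³ + 12b² - 8b}

f_1 = 2ab - 6a - 6, LT = ab.
f_2 = a² + 3ab + a + 3b², LT = a².

S(f_1,f_2): lcm = a²b. S = -3a² - 3ab² - ab - 3a - 3b³.
  leading term a²: subtract (-3)·f_2 from -3a² - 3ab² - ab - 3a - 3b³ → -3ab² + 8ab - 3b³ + 9b²
  leading term ab²: subtract (-3/2b)·f_1 from -3ab² + 8ab - 3b³ + 9b² → -ab - 3b³ + 9b² - 9b
  leading term ab: subtract (-½)·f_1 from -ab - 3b³ + 9b² - 9b → -3a - 3b³ + 9b² - 9b - 3
  leading term a: no divisor's leading term divides it; move -3a to the remainder.
  leading term b³: no divisor's leading term divides it; move -3b³ to the remainder.
  leading term b²: no divisor's leading term divides it; move 9b² to the remainder.
  leading term b: no divisor's leading term divides it; move -9b to the remainder.
  leading term 1: no divisor's leading term divides it; move -3 to the remainder.
  remainder -3a - 3b³ + 9b² - 9b - 3 ≠ 0; add g_3 = -3a - 3b³ + 9b² - 9b - 3 to the basis.

S(f_1,g_3): lcm = ab. S = -3a - b⁴ + 3b³ - 3b² - b - 3.
  leading term a: subtract (1)·g_3 from -3a - b⁴ + 3b³ - 3b² - b - 3 → -b⁴ + 6b³ - 12b² + 8b
  leading term b⁴: no divisor's leading term divides it; move -b⁴ to the remainder.
  leading term b³: no divisor's leading term divides it; move 6b³ to the remainder.
  leading term b²: no divisor's leading term divides it; move -12b² to the remainder.
  leading term b: no divisor's leading term divides it; move 8b to the remainder.
  remainder -b⁴ + 6b³ - 12b² + 8b ≠ 0; add g_4 = -b⁴ + 6b³ - 12b² + 8b to the basis.

S(f_2,g_3): lcm = a². S = -ab³ + 3ab² + 3b².
  leading term ab³: subtract (-½b²)·f_1 from -ab³ + 3ab² + 3b² → 0
  remainder 0.

S(f_1,g_4): lcm = ab⁴. S = 3ab³ - 12ab² + 8ab - 3b³.
  leading term ab³: subtract (3/2b²)·f_1 from 3ab³ - 12ab² + 8ab - 3b³ → -3ab² + 8ab - 3b³ + 9b²
  leading term ab²: subtract (-3/2b)·f_1 from -3ab² + 8ab - 3b³ + 9b² → -ab - 3b³ + 9b² - 9b
  leading term ab: subtract (-½)·f_1 from -ab - 3b³ + 9b² - 9b → -3a - 3b³ + 9b² - 9b - 3
  leading term a: subtract (1)·g_3 from -3a - 3b³ + 9b² - 9b - 3 → 0
  remainder 0.

S(f_2,g_4): leading monomials are coprime, so the S-polynomial reduces to 0 (Buchberger's first criterion).
S(g_3,g_4): leading monomials are coprime, so the S-polynomial reduces to 0 (Buchberger's first criterion).
Every S-polynomial of the final basis reduces to 0, so we have a Gröbner basis.
Inter-reduce: drop elements whose leading term is divisible by another's, tail-reduce, and make monic.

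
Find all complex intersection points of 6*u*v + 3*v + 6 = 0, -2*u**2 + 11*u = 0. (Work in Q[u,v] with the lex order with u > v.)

Compute a lex Gröbner basis by Buchberger's algorithm.
f_1 = 6*u*v + 3*v + 6, LT = u*v.
f_2 = -2*u**2 + 11*u, LT = u**2.

S(f_1,f_2): lcm = u**2*v. S = 6*u*v + u.
  leading term u*v: subtract (1)·f_1 from 6*u*v + u → u - 3*v - 6
  leading term u: no divisor's leading term divides it; move u to the remainder.
  leading term v: no divisor's leading term divides it; move -3*v to the remainder.
  leading term 1: no divisor's leading term divides it; move -6 to the remainder.
  remainder u - 3*v - 6 ≠ 0; add h_3 = u - 3*v - 6 to the basis.

S(f_1,h_3): lcm = u*v. S = 3*v**2 + 13/2*v + 1.
  leading term v**2: no divisor's leading term divides it; move 3*v**2 to the remainder.
  leading term v: no divisor's leading term divides it; move 13/2*v to the remainder.
  leading term 1: no divisor's leading term divides it; move 1 to the remainder.
  remainder 3*v**2 + 13/2*v + 1 ≠ 0; add h_4 = 3*v**2 + 13/2*v + 1 to the basis.

S(f_2,h_3): lcm = u**2. S = 3*u*v + 1/2*u.
  leading term u*v: subtract (1/2)·f_1 from 3*u*v + 1/2*u → 1/2*u - 3/2*v - 3
  leading term u: subtract (1/2)·h_3 from 1/2*u - 3/2*v - 3 → 0
  remainder 0.

S(f_1,h_4): lcm = u*v**2. S = -13/6*u*v - 1/3*u + 1/2*v**2 + v.
  leading term u*v: subtract (-13/36)·f_1 from -13/6*u*v - 1/3*u + 1/2*v**2 + v → -1/3*u + 1/2*v**2 + 25/12*v + 13/6
  leading term u: subtract (-1/3)·h_3 from -1/3*u + 1/2*v**2 + 25/12*v + 13/6 → 1/2*v**2 + 13/12*v + 1/6
  leading term v**2: subtract (1/6)·h_4 from 1/2*v**2 + 13/12*v + 1/6 → 0
  remainder 0.

S(f_2,h_4): leading monomials are coprime, so the S-polynomial reduces to 0 (Buchberger's first criterion).
S(h_3,h_4): leading monomials are coprime, so the S-polynomial reduces to 0 (Buchberger's first criterion).
Every S-polynomial of the final basis reduces to 0, so we have a Gröbner basis.
Inter-reduce: drop elements whose leading term is divisible by another's, tail-reduce, and make monic.
Reduced Gröbner basis: {u - 3*v - 6, v**2 + 13/6*v + 1/3}.

The lex basis is triangular: the last element involves only v. Solving v**2 + 13/6*v + 1/3 = 0 gives v ∈ {-2, -1/6}; substituting each value into the earlier elements determines the remaining variables.
  v = -2: the earlier basis element becomes u = 0, giving u = 0 — point (0, -2).
  v = -1/6: the earlier basis element becomes u - 11/2 = 0, giving u = 11/2 — point (11/2, -1/6).
Check: every point annihilates each of the original generators.
Zero-dimensionality of the ideal guarantees finitely many solutions over ℂ.

{(0, -2), (11/2, -1/6)}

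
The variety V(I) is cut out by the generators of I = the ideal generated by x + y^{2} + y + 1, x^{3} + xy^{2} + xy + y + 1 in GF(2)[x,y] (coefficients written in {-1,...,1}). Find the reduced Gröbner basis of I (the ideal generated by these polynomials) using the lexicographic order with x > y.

f_1 = x + y^{2} + y + 1, LT = x.
f_2 = x^{3} + xy^{2} + xy + y + 1, LT = x^{3}.

S(f_1,f_2): lcm = x^{3}. S = x^{2}y^{2} + x^{2}y + x^{2} + xy^{2} + xy + y + 1.
  leading term x^{2}y^{2}: subtract (xy^{2})·f_1 from x^{2}y^{2} + x^{2}y + x^{2} + xy^{2} + xy + y + 1 → x^{2}y + x^{2} + xy^{4} + xy^{3} + xy + y + 1
  leading term x^{2}y: subtract (xy)·f_1 from x^{2}y + x^{2} + xy^{4} + xy^{3} + xy + y + 1 → x^{2} + xy^{4} + xy^{2} + y + 1
  leading term x^{2}: subtract (x)·f_1 from x^{2} + xy^{4} + xy^{2} + y + 1 → xy^{4} + xy + x + y + 1
  leading term xy^{4}: subtract (y^{4})·f_1 from xy^{4} + xy + x + y + 1 → xy + x + y^{6} + y^{5} + y^{4} + y + 1
  leading term xy: subtract (y)·f_1 from xy + x + y^{6} + y^{5} + y^{4} + y + 1 → x + y^{6} + y^{5} + y^{4} + y^{3} + y^{2} + 1
  leading term x: subtract (1)·f_1 from x + y^{6} + y^{5} + y^{4} + y^{3} + y^{2} + 1 → y^{6} + y^{5} + y^{4} + y^{3} + y
  leading term y^{6}: no divisor's leading term divides it; move y^{6} to the remainder.
  leading term y^{5}: no divisor's leading term divides it; move y^{5} to the remainder.
  leading term y^{4}: no divisor's leading term divides it; move y^{4} to the remainder.
  leading term y^{3}: no divisor's leading term divides it; move y^{3} to the remainder.
  leading term y: no divisor's leading term divides it; move y to the remainder.
  remainder y^{6} + y^{5} + y^{4} + y^{3} + y ≠ 0; add g_3 = y^{6} + y^{5} + y^{4} + y^{3} + y to the basis.

The other S-polynomials (S(f_1,g_3), S(f_2,g_3)) all reduce to 0 modulo the current basis, so we have a Gröbner basis.
Inter-reduce: drop elements whose leading term is divisible by another's, tail-reduce, and make monic.

G = {x + y^{2} + y + 1, y^{6} + y^{5} + y^{4} + y^{3} + y}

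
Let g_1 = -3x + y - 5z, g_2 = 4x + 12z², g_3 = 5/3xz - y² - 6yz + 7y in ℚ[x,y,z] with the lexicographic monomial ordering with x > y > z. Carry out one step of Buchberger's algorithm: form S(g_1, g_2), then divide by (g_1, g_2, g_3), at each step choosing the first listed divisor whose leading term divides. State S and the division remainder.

lcm(LM(g_1), LM(g_2)) = x.
S = (lcm/LT(g_1))·g_1 − (lcm/LT(g_2))·g_2 = -⅓y - 3z² + 5/3z.
Reduce S modulo (g_1, g_2, g_3) in that order:
  leading term y: no divisor's leading term divides it; move -⅓y to the remainder.
  leading term z²: no divisor's leading term divides it; move -3z² to the remainder.
  leading term z: no divisor's leading term divides it; move 5/3z to the remainder.
The remainder -⅓y - 3z² + 5/3z is nonzero, so it would be added as the next basis element.

S(g_1, g_2) = -⅓y - 3z² + 5/3z; remainder on division = -⅓y - 3z² + 5/3z.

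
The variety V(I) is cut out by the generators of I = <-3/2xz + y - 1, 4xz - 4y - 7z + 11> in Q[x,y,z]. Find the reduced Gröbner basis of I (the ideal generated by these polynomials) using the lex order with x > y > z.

G = {xz + 7/2z - 7/2, y + 21/4z - 25/4}

The reduced Gröbner basis is the canonical form of the ideal for this ordering.

f_1 = -3/2xz + y - 1, LT = xz.
f_2 = 4xz - 4y - 7z + 11, LT = xz.

S(f_1,f_2): lcm = xz. S = 1/3y + 7/4z - 25/12.
  leading term y: no divisor's leading term divides it; move 1/3y to the remainder.
  leading term z: no divisor's leading term divides it; move 7/4z to the remainder.
  leading term 1: no divisor's leading term divides it; move -25/12 to the remainder.
  remainder 1/3y + 7/4z - 25/12 ≠ 0; add g_3 = 1/3y + 7/4z - 25/12 to the basis.

The other S-polynomials (S(f_1,g_3), S(f_2,g_3)) all reduce to 0 modulo the current basis, so we have a Gröbner basis.
Inter-reduce: drop elements whose leading term is divisible by another's, tail-reduce, and make monic.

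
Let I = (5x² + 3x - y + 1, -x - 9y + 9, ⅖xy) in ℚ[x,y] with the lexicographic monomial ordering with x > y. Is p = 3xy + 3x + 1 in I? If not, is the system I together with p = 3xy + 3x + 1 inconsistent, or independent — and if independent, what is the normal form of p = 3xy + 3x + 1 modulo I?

Adjoining 3xy + 3x + 1 makes the ideal the whole ring: the system is inconsistent.

First compute the reduced Gröbner basis of I by Buchberger's algorithm.
f_1 = 5x² + 3x - y + 1, LT = x².
f_2 = -x - 9y + 9, LT = x.
f_3 = ⅖xy, LT = xy.

S(f_1,f_2): lcm = x². S = -9xy + 48/5x - ⅕y + ⅕.
  leading term xy: subtract (9y)·f_2 from -9xy + 48/5x - ⅕y + ⅕ → 48/5x + 81y² - 406/5y + ⅕
  leading term x: subtract (-48/5)·f_2 from 48/5x + 81y² - 406/5y + ⅕ → 81y² - 838/5y + 433/5
  leading term y²: no divisor's leading term divides it; move 81y² to the remainder.
  leading term y: no divisor's leading term divides it; move -838/5y to the remainder.
  leading term 1: no divisor's leading term divides it; move 433/5 to the remainder.
  remainder 81y² - 838/5y + 433/5 ≠ 0; add h_4 = 81y² - 838/5y + 433/5 to the basis.

S(f_1,f_3): lcm = x²y. S = ⅗xy - ⅕y² + ⅕y.
  leading term xy: subtract (-⅗y)·f_2 from ⅗xy - ⅕y² + ⅕y → -28/5y² + 28/5y
  leading term y²: subtract (-28/405)·h_4 from -28/5y² + 28/5y → -12124/2025y + 12124/2025
  leading term y: no divisor's leading term divides it; move -12124/2025y to the remainder.
  leading term 1: no divisor's leading term divides it; move 12124/2025 to the remainder.
  remainder -12124/2025y + 12124/2025 ≠ 0; add h_5 = -12124/2025y + 12124/2025 to the basis.

The other S-polynomials (S(f_2,f_3), S(f_1,h_4), S(f_2,h_4), S(f_3,h_4), S(f_1,h_5), S(f_2,h_5), S(f_3,h_5), S(h_4,h_5)) all reduce to 0 modulo the current basis, so we have a Gröbner basis.
Inter-reduce: drop elements whose leading term is divisible by another's, tail-reduce, and make monic.
Reduced Gröbner basis: {x, y - 1}.
Label its elements g_1 = x, g_2 = y - 1.

Reduce p = 3xy + 3x + 1 modulo G:
  leading term xy: subtract (3y)·g_1 from 3xy + 3x + 1 → 3x + 1
  leading term x: subtract (3)·g_1 from 3x + 1 → 1
  leading term 1: no divisor's leading term divides it; move 1 to the remainder.
  normal form = 1.
The normal form is nonzero, so p ∉ I. Since p minus its normal form lies in I, I + (p) = I + (r) where r = 1; decide whether this ideal is the whole ring.
Here r = 1 is a nonzero constant, hence a unit: 1 ∈ I + (p), the Gröbner basis of I + (p) is {1}, and the enlarged system has no common solution — adjoining p is inconsistent.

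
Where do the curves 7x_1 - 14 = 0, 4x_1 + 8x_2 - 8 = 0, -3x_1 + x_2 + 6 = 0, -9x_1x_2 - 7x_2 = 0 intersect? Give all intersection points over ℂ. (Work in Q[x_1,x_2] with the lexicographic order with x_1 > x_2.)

Compute a lex Gröbner basis by Buchberger's algorithm.
f_1 = 7x_1 - 14, LT = x_1.
f_2 = 4x_1 + 8x_2 - 8, LT = x_1.
f_3 = -3x_1 + x_2 + 6, LT = x_1.
f_4 = -9x_1x_2 - 7x_2, LT = x_1x_2.

S(f_1,f_2): lcm = x_1. S = -2x_2.
  reduce S modulo (f_1, f_2, f_3, f_4):
  remainder -2x_2 ≠ 0; add h_5 = -2x_2 to the basis.

The other S-polynomials (S(f_1,f_3), S(f_1,f_4), S(f_2,f_3), S(f_2,f_4), S(f_3,f_4), S(f_1,h_5), S(f_2,h_5), S(f_3,h_5), S(f_4,h_5)) all reduce to 0 modulo the current basis, so we have a Gröbner basis.
Inter-reduce: drop elements whose leading term is divisible by another's, tail-reduce, and make monic.
Reduced Gröbner basis: {x_1 - 2, x_2}.

A lex Gröbner basis eliminates variables successively. Here x_2 depends only on x_2, with roots {0}; lifting each root through the earlier basis elements recovers the full solutions.
  x_2 = 0: the earlier basis element becomes x_1 - 2 = 0, giving x_1 = 2 — point (2, 0).
A lex Gröbner basis triangularizes the system, enabling back-substitution.

{(2, 0)}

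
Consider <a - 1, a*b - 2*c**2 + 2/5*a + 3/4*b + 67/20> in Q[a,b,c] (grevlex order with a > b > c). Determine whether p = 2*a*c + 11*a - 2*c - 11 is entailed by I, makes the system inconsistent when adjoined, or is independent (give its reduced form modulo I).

First compute the reduced Gröbner basis of I by Buchberger's algorithm.
f_1 = a - 1, LT = a.
f_2 = a*b - 2*c**2 + 2/5*a + 3/4*b + 67/20, LT = a*b.

S(f_1,f_2): lcm = a*b. S = 2*c**2 - 2/5*a - 7/4*b - 67/20.
  leading term c**2: no divisor's leading term divides it; move 2*c**2 to the remainder.
  leading term a: subtract (-2/5)·f_1 from -2/5*a - 7/4*b - 67/20 → -7/4*b - 15/4
  leading term b: no divisor's leading term divides it; move -7/4*b to the remainder.
  leading term 1: no divisor's leading term divides it; move -15/4 to the remainder.
  remainder 2*c**2 - 7/4*b - 15/4 ≠ 0; add h_3 = 2*c**2 - 7/4*b - 15/4 to the basis.

The other S-polynomials (S(f_1,h_3), S(f_2,h_3)) all reduce to 0 modulo the current basis, so we have a Gröbner basis.
Inter-reduce: drop elements whose leading term is divisible by another's, tail-reduce, and make monic.
Reduced Gröbner basis: {c**2 - 7/8*b - 15/8, a - 1}.
Label its elements g_1 = c**2 - 7/8*b - 15/8, g_2 = a - 1.

Reduce p = 2*a*c + 11*a - 2*c - 11 modulo G:
  leading term a*c: subtract (2*c)·g_2 from 2*a*c + 11*a - 2*c - 11 → 11*a - 11
  leading term a: subtract (11)·g_2 from 11*a - 11 → 0
  normal form = 0.
Since the normal form is 0, p ∈ I.

2*a*c + 11*a - 2*c - 11 lies in I (it reduces to 0).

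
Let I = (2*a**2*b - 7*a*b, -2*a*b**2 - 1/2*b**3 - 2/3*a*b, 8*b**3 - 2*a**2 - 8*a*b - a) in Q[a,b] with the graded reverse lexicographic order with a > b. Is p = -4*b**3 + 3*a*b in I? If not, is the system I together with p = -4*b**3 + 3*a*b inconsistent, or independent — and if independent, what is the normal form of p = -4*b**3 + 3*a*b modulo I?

-4*b**3 + 3*a*b lies in I (it reduces to 0).

First compute the reduced Gröbner basis of I by Buchberger's algorithm.
f_1 = 2*a**2*b - 7*a*b, LT = a**2*b.
f_2 = -2*a*b**2 - 1/2*b**3 - 2/3*a*b, LT = a*b**2.
f_3 = 8*b**3 - 2*a**2 - 8*a*b - a, LT = b**3.

S(f_1,f_2): lcm = a**2*b**2. S = -1/4*a*b**3 - 1/3*a**2*b - 7/2*a*b**2.
  leading term a*b**3: subtract (1/8*b)·f_2 from -1/4*a*b**3 - 1/3*a**2*b - 7/2*a*b**2 → 1/16*b**4 - 1/3*a**2*b - 41/12*a*b**2
  leading term b**4: subtract (1/128*b)·f_3 from 1/16*b**4 - 1/3*a**2*b - 41/12*a*b**2 → -61/192*a**2*b - 161/48*a*b**2 + 1/128*a*b
  leading term a**2*b: subtract (-61/384)·f_1 from -61/192*a**2*b - 161/48*a*b**2 + 1/128*a*b → -161/48*a*b**2 - 53/48*a*b
  leading term a*b**2: subtract (161/96)·f_2 from -161/48*a*b**2 - 53/48*a*b → 161/192*b**3 + 1/72*a*b
  leading term b**3: subtract (161/1536)·f_3 from 161/192*b**3 + 1/72*a*b → 161/768*a**2 + 491/576*a*b + 161/1536*a
  leading term a**2: no divisor's leading term divides it; move 161/768*a**2 to the remainder.
  leading term a*b: no divisor's leading term divides it; move 491/576*a*b to the remainder.
  leading term a: no divisor's leading term divides it; move 161/1536*a to the remainder.
  remainder 161/768*a**2 + 491/576*a*b + 161/1536*a ≠ 0; add h_4 = 161/768*a**2 + 491/576*a*b + 161/1536*a to the basis.

S(f_1,h_4): lcm = a**2*b. S = -1964/483*a*b**2 - 4*a*b.
  leading term a*b**2: subtract (982/483)·f_2 from -1964/483*a*b**2 - 4*a*b → 491/483*b**3 - 3832/1449*a*b
  leading term b**3: subtract (491/3864)·f_3 from 491/483*b**3 - 3832/1449*a*b → 491/1932*a**2 - 337/207*a*b + 491/3864*a
  leading term a**2: subtract (31424/25921)·h_4 from 491/1932*a**2 - 337/207*a*b + 491/3864*a → -206960/77763*a*b
  leading term a*b: no divisor's leading term divides it; move -206960/77763*a*b to the remainder.
  remainder -206960/77763*a*b ≠ 0; add h_5 = -206960/77763*a*b to the basis.

The other S-polynomials (S(f_1,f_3), S(f_2,f_3), S(f_2,h_4), S(f_3,h_4), S(f_1,h_5), S(f_2,h_5), S(f_3,h_5), S(h_4,h_5)) all reduce to 0 modulo the current basis, so we have a Gröbner basis.
Inter-reduce: drop elements whose leading term is divisible by another's, tail-reduce, and make monic.
Reduced Gröbner basis: {b**3, a**2 + 1/2*a, a*b}.
Label its elements g_1 = b**3, g_2 = a**2 + 1/2*a, g_3 = a*b.

Reduce p = -4*b**3 + 3*a*b modulo G:
  leading term b**3: subtract (-4)·g_1 from -4*b**3 + 3*a*b → 3*a*b
  leading term a*b: subtract (3)·g_3 from 3*a*b → 0
  normal form = 0.
Since the normal form is 0, p ∈ I.

Ideal membership is decidable via reduction modulo a Gröbner basis.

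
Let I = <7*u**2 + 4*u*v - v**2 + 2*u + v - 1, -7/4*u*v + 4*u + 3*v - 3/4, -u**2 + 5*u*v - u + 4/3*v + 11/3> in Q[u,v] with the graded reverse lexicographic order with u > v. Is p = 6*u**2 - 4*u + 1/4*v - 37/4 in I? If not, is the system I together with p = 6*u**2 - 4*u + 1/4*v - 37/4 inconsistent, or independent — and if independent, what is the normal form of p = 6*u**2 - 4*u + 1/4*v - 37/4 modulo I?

First compute the reduced Gröbner basis of I by Buchberger's algorithm.
f_1 = 7*u**2 + 4*u*v - v**2 + 2*u + v - 1, LT = u**2.
f_2 = -7/4*u*v + 4*u + 3*v - 3/4, LT = u*v.
f_3 = -u**2 + 5*u*v - u + 4/3*v + 11/3, LT = u**2.

S(f_1,f_2): lcm = u**2*v. S = 4/7*u*v**2 - 1/7*v**3 + 16/7*u**2 + 2*u*v + 1/7*v**2 - 3/7*u - 1/7*v.
  leading term u*v**2: subtract (-16/49*v)·f_2 from 4/7*u*v**2 - 1/7*v**3 + 16/7*u**2 + 2*u*v + 1/7*v**2 - 3/7*u - 1/7*v → -1/7*v**3 + 16/7*u**2 + 162/49*u*v + 55/49*v**2 - 3/7*u - 19/49*v
  leading term v**3: no divisor's leading term divides it; move -1/7*v**3 to the remainder.
  leading term u**2: subtract (16/49)·f_1 from 16/7*u**2 + 162/49*u*v + 55/49*v**2 - 3/7*u - 19/49*v → 2*u*v + 71/49*v**2 - 53/49*u - 5/7*v + 16/49
  leading term u*v: subtract (-8/7)·f_2 from 2*u*v + 71/49*v**2 - 53/49*u - 5/7*v + 16/49 → 71/49*v**2 + 171/49*u + 19/7*v - 26/49
  leading term v**2: no divisor's leading term divides it; move 71/49*v**2 to the remainder.
  leading term u: no divisor's leading term divides it; move 171/49*u to the remainder.
  leading term v: no divisor's leading term divides it; move 19/7*v to the remainder.
  leading term 1: no divisor's leading term divides it; move -26/49 to the remainder.
  remainder -1/7*v**3 + 71/49*v**2 + 171/49*u + 19/7*v - 26/49 ≠ 0; add h_4 = -1/7*v**3 + 71/49*v**2 + 171/49*u + 19/7*v - 26/49 to the basis.

S(f_1,f_3): lcm = u**2. S = 39/7*u*v - 1/7*v**2 - 5/7*u + 31/21*v + 74/21.
  leading term u*v: subtract (-156/49)·f_2 from 39/7*u*v - 1/7*v**2 - 5/7*u + 31/21*v + 74/21 → -1/7*v**2 + 589/49*u + 1621/147*v + 167/147
  leading term v**2: no divisor's leading term divides it; move -1/7*v**2 to the remainder.
  leading term u: no divisor's leading term divides it; move 589/49*u to the remainder.
  leading term v: no divisor's leading term divides it; move 1621/147*v to the remainder.
  leading term 1: no divisor's leading term divides it; move 167/147 to the remainder.
  remainder -1/7*v**2 + 589/49*u + 1621/147*v + 167/147 ≠ 0; add h_5 = -1/7*v**2 + 589/49*u + 1621/147*v + 167/147 to the basis.

S(f_2,f_3): lcm = u**2*v. S = 5*u*v**2 - 16/7*u**2 - 19/7*u*v + 4/3*v**2 + 3/7*u + 11/3*v.
  leading term u*v**2: subtract (-20/7*v)·f_2 from 5*u*v**2 - 16/7*u**2 - 19/7*u*v + 4/3*v**2 + 3/7*u + 11/3*v → -16/7*u**2 + 61/7*u*v + 208/21*v**2 + 3/7*u + 32/21*v
  leading term u**2: subtract (-16/49)·f_1 from -16/7*u**2 + 61/7*u*v + 208/21*v**2 + 3/7*u + 32/21*v → 491/49*u*v + 1408/147*v**2 + 53/49*u + 272/147*v - 16/49
  leading term u*v: subtract (-1964/343)·f_2 from 491/49*u*v + 1408/147*v**2 + 53/49*u + 272/147*v - 16/49 → 1408/147*v**2 + 8227/343*u + 19580/1029*v - 1585/343
  leading term v**2: subtract (-1408/21)·h_5 from 1408/147*v**2 + 8227/343*u + 19580/1029*v - 1585/343 → 121999/147*u + 334444/441*v + 31553/441
  leading term u: no divisor's leading term divides it; move 121999/147*u to the remainder.
  leading term v: no divisor's leading term divides it; move 334444/441*v to the remainder.
  leading term 1: no divisor's leading term divides it; move 31553/441 to the remainder.
  remainder 121999/147*u + 334444/441*v + 31553/441 ≠ 0; add h_6 = 121999/147*u + 334444/441*v + 31553/441 to the basis.

S(f_2,h_5): lcm = u*v**2. S = 589/7*u**2 + 1573/21*u*v - 12/7*v**2 + 167/21*u + 3/7*v.
  leading term u**2: subtract (589/49)·f_1 from 589/7*u**2 + 1573/21*u*v - 12/7*v**2 + 167/21*u + 3/7*v → 3943/147*u*v + 505/49*v**2 - 2365/147*u - 568/49*v + 589/49
  leading term u*v: subtract (-15772/1029)·f_2 from 3943/147*u*v + 505/49*v**2 - 2365/147*u - 568/49*v + 589/49 → 505/49*v**2 + 15511/343*u + 11796/343*v + 180/343
  leading term v**2: subtract (-505/7)·h_5 from 505/49*v**2 + 15511/343*u + 11796/343*v + 180/343 → 44708/49*u + 121999/147*v + 12125/147
  leading term u: subtract (134124/121999)·h_6 from 44708/49*u + 121999/147*v + 12125/147 → -9795193/2561979*v + 9795193/2561979
  leading term v: no divisor's leading term divides it; move -9795193/2561979*v to the remainder.
  leading term 1: no divisor's leading term divides it; move 9795193/2561979 to the remainder.
  remainder -9795193/2561979*v + 9795193/2561979 ≠ 0; add h_7 = -9795193/2561979*v + 9795193/2561979 to the basis.

The other S-polynomials (S(f_1,h_4), S(f_2,h_4), S(f_3,h_4), S(f_1,h_5), S(f_3,h_5), S(h_4,h_5), S(f_1,h_6), S(f_2,h_6), S(f_3,h_6), S(h_4,h_6), S(h_5,h_6), S(f_1,h_7), S(f_2,h_7), S(f_3,h_7), S(h_4,h_7), S(h_5,h_7), S(h_6,h_7)) all reduce to 0 modulo the current basis, so we have a Gröbner basis.
Inter-reduce: drop elements whose leading term is divisible by another's, tail-reduce, and make monic.
Reduced Gröbner basis: {u + 1, v - 1}.
Label its elements g_1 = u + 1, g_2 = v - 1.

Reduce p = 6*u**2 - 4*u + 1/4*v - 37/4 modulo G:
  leading term u**2: subtract (6*u)·g_1 from 6*u**2 - 4*u + 1/4*v - 37/4 → -10*u + 1/4*v - 37/4
  leading term u: subtract (-10)·g_1 from -10*u + 1/4*v - 37/4 → 1/4*v + 3/4
  leading term v: subtract (1/4)·g_2 from 1/4*v + 3/4 → 1
  leading term 1: no divisor's leading term divides it; move 1 to the remainder.
  normal form = 1.
The normal form is nonzero, so p ∉ I. Since p minus its normal form lies in I, I + (p) = I + (r) where r = 1; decide whether this ideal is the whole ring.
Here r = 1 is a nonzero constant, hence a unit: 1 ∈ I + (p), the Gröbner basis of I + (p) is {1}, and the enlarged system has no common solution — adjoining p is inconsistent.

Adjoining 6*u**2 - 4*u + 1/4*v - 37/4 makes the ideal the whole ring: the system is inconsistent.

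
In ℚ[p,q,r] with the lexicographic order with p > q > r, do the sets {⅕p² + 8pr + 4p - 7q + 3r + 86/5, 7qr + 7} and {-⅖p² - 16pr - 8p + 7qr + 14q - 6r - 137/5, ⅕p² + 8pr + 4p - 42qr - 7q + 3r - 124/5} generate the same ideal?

For a fixed monomial order, each ideal has a unique reduced Gröbner basis; comparing bases decides equality.
Buchberger on the first generating set:
f_1 = ⅕p² + 8pr + 4p - 7q + 3r + 86/5, LT = p².
f_2 = 7qr + 7, LT = qr.

The S-polynomials (S(f_1,f_2)) all reduce to 0 modulo the current basis, so we have a Gröbner basis.
Inter-reduce: drop elements whose leading term is divisible by another's, tail-reduce, and make monic.
Reduced Gröbner basis: {p² + 40pr + 20p - 35q + 15r + 86, qr + 1}.

Buchberger on the second generating set:
h_1 = -⅖p² - 16pr - 8p + 7qr + 14q - 6r - 137/5, LT = p².
h_2 = ⅕p² + 8pr + 4p - 42qr - 7q + 3r - 124/5, LT = p².

S(h_1,h_2): lcm = p². S = 385/2qr + 385/2.
  leading term qr: no divisor's leading term divides it; move 385/2qr to the remainder.
  leading term 1: no divisor's leading term divides it; move 385/2 to the remainder.
  remainder 385/2qr + 385/2 ≠ 0; add k_3 = 385/2qr + 385/2 to the basis.

The other S-polynomials (S(h_1,k_3), S(h_2,k_3)) all reduce to 0 modulo the current basis, so we have a Gröbner basis.
Inter-reduce: drop elements whose leading term is divisible by another's, tail-reduce, and make monic.
Reduced Gröbner basis: {p² + 40pr + 20p - 35q + 15r + 86, qr + 1}.

Same reduced basis, so the two generating sets span the same ideal.
The choice of monomial ordering does not affect the verdict — as long as both bases are computed under the same ordering, their equality decides ideal equality.

Yes, the ideals are equal.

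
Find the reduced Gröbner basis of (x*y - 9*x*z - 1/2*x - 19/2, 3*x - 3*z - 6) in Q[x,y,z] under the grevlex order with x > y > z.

G = {y*z - 9*z**2 + 2*y - 37/2*z - 21/2, x - z - 2}

Buchberger's algorithm terminates because the ascending chain of leading-term ideals stabilizes.

f_1 = x*y - 9*x*z - 1/2*x - 19/2, LT = x*y.
f_2 = 3*x - 3*z - 6, LT = x.

S(f_1,f_2): lcm = x*y. S = -9*x*z + y*z - 1/2*x + 2*y - 19/2.
  reduce S modulo (f_1, f_2):
  remainder y*z - 9*z**2 + 2*y - 37/2*z - 21/2 ≠ 0; add g_3 = y*z - 9*z**2 + 2*y - 37/2*z - 21/2 to the basis.

The other S-polynomials (S(f_1,g_3), S(f_2,g_3)) all reduce to 0 modulo the current basis, so we have a Gröbner basis.
Inter-reduce: drop elements whose leading term is divisible by another's, tail-reduce, and make monic.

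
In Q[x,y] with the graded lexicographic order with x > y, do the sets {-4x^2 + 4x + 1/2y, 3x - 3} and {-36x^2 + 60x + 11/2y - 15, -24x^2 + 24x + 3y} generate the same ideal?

Equality of ideals is decidable: compute both reduced Gröbner bases (unique for the ordering) and check whether they agree.
Buchberger on the first generating set:
f_1 = -4x^2 + 4x + 1/2y, LT = x^2.
f_2 = 3x - 3, LT = x.

S(f_1,f_2): lcm = x^2. S = -1/8y.
  leading term y: no divisor's leading term divides it; move -1/8y to the remainder.
  remainder -1/8y ≠ 0; add g_3 = -1/8y to the basis.

The other S-polynomials (S(f_1,g_3), S(f_2,g_3)) all reduce to 0 modulo the current basis, so we have a Gröbner basis.
Inter-reduce: drop elements whose leading term is divisible by another's, tail-reduce, and make monic.
Reduced Gröbner basis: {x - 1, y}.

Buchberger on the second generating set:
h_1 = -36x^2 + 60x + 11/2y - 15, LT = x^2.
h_2 = -24x^2 + 24x + 3y, LT = x^2.

S(h_1,h_2): lcm = x^2. S = -2/3x - 1/36y + 5/12.
  leading term x: no divisor's leading term divides it; move -2/3x to the remainder.
  leading term y: no divisor's leading term divides it; move -1/36y to the remainder.
  leading term 1: no divisor's leading term divides it; move 5/12 to the remainder.
  remainder -2/3x - 1/36y + 5/12 ≠ 0; add k_3 = -2/3x - 1/36y + 5/12 to the basis.

S(h_1,k_3): lcm = x^2. S = -1/24xy - 25/24x - 11/72y + 5/12.
  leading term xy: subtract (1/16y)·k_3 from -1/24xy - 25/24x - 11/72y + 5/12 → 1/576y^2 - 25/24x - 103/576y + 5/12
  leading term y^2: no divisor's leading term divides it; move 1/576y^2 to the remainder.
  leading term x: subtract (25/16)·k_3 from -25/24x - 103/576y + 5/12 → -13/96y - 15/64
  leading term y: no divisor's leading term divides it; move -13/96y to the remainder.
  leading term 1: no divisor's leading term divides it; move -15/64 to the remainder.
  remainder 1/576y^2 - 13/96y - 15/64 ≠ 0; add k_4 = 1/576y^2 - 13/96y - 15/64 to the basis.

The other S-polynomials (S(h_2,k_3), S(h_1,k_4), S(h_2,k_4), S(k_3,k_4)) all reduce to 0 modulo the current basis, so we have a Gröbner basis.
Inter-reduce: drop elements whose leading term is divisible by another's, tail-reduce, and make monic.
Reduced Gröbner basis: {y^2 - 78y - 135, x + 1/24y - 5/8}.

These differ, so the ideals are not equal.
The same test decides containment: I ⊆ J iff every generator of I reduces to 0 modulo a Gröbner basis of J.

No, the ideals differ.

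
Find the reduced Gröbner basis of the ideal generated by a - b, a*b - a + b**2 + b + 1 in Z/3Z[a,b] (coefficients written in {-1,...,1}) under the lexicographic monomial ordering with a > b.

G = {a - b, b**2 - 1}

f_1 = a - b, LT = a.
f_2 = a*b - a + b**2 + b + 1, LT = a*b.

S(f_1,f_2): lcm = a*b. S = a + b**2 - b - 1.
  leading term a: subtract (1)·f_1 from a + b**2 - b - 1 → b**2 - 1
  leading term b**2: no divisor's leading term divides it; move b**2 to the remainder.
  leading term 1: no divisor's leading term divides it; move -1 to the remainder.
  remainder b**2 - 1 ≠ 0; add g_3 = b**2 - 1 to the basis.

The other S-polynomials (S(f_1,g_3), S(f_2,g_3)) all reduce to 0 modulo the current basis, so we have a Gröbner basis.
Inter-reduce: drop elements whose leading term is divisible by another's, tail-reduce, and make monic.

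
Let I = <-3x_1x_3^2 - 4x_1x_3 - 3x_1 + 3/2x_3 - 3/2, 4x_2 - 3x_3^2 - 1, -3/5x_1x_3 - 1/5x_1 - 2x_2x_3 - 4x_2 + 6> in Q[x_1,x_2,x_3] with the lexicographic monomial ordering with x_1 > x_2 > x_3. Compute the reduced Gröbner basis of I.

G = {x_1 - 15/4x_3^4 - 45/4x_3^3 - 35/4x_3^2 + 21/2x_3 + 53/4, x_2 - 3/4x_3^2 - 1/4, x_3^5 + 10/3x_3^4 + 4x_3^3 - 31/45x_3^2 - 191/45x_3 - 17/5}

This is the nonlinear analogue of row-reducing a linear system.

f_1 = -3x_1x_3^2 - 4x_1x_3 - 3x_1 + 3/2x_3 - 3/2, LT = x_1x_3^2.
f_2 = 4x_2 - 3x_3^2 - 1, LT = x_2.
f_3 = -3/5x_1x_3 - 1/5x_1 - 2x_2x_3 - 4x_2 + 6, LT = x_1x_3.

S(f_1,f_3): lcm = x_1x_3^2. S = x_1x_3 + x_1 - 10/3x_2x_3^2 - 20/3x_2x_3 + 19/2x_3 + 1/2.
  leading term x_1x_3: subtract (-5/3)·f_3 from x_1x_3 + x_1 - 10/3x_2x_3^2 - 20/3x_2x_3 + 19/2x_3 + 1/2 → 2/3x_1 - 10/3x_2x_3^2 - 10x_2x_3 - 20/3x_2 + 19/2x_3 + 21/2
  leading term x_1: no divisor's leading term divides it; move 2/3x_1 to the remainder.
  leading term x_2x_3^2: subtract (-5/6x_3^2)·f_2 from -10/3x_2x_3^2 - 10x_2x_3 - 20/3x_2 + 19/2x_3 + 21/2 → -10x_2x_3 - 20/3x_2 - 5/2x_3^4 - 5/6x_3^2 + 19/2x_3 + 21/2
  leading term x_2x_3: subtract (-5/2x_3)·f_2 from -10x_2x_3 - 20/3x_2 - 5/2x_3^4 - 5/6x_3^2 + 19/2x_3 + 21/2 → -20/3x_2 - 5/2x_3^4 - 15/2x_3^3 - 5/6x_3^2 + 7x_3 + 21/2
  leading term x_2: subtract (-5/3)·f_2 from -20/3x_2 - 5/2x_3^4 - 15/2x_3^3 - 5/6x_3^2 + 7x_3 + 21/2 → -5/2x_3^4 - 15/2x_3^3 - 35/6x_3^2 + 7x_3 + 53/6
  leading term x_3^4: no divisor's leading term divides it; move -5/2x_3^4 to the remainder.
  leading term x_3^3: no divisor's leading term divides it; move -15/2x_3^3 to the remainder.
  leading term x_3^2: no divisor's leading term divides it; move -35/6x_3^2 to the remainder.
  leading term x_3: no divisor's leading term divides it; move 7x_3 to the remainder.
  leading term 1: no divisor's leading term divides it; move 53/6 to the remainder.
  remainder 2/3x_1 - 5/2x_3^4 - 15/2x_3^3 - 35/6x_3^2 + 7x_3 + 53/6 ≠ 0; add g_4 = 2/3x_1 - 5/2x_3^4 - 15/2x_3^3 - 35/6x_3^2 + 7x_3 + 53/6 to the basis.

S(f_1,g_4): lcm = x_1x_3^2. S = 4/3x_1x_3 + x_1 + 15/4x_3^6 + 45/4x_3^5 + 35/4x_3^4 - 21/2x_3^3 - 53/4x_3^2 - 1/2x_3 + 1/2.
  leading term x_1x_3: subtract (-20/9)·f_3 from 4/3x_1x_3 + x_1 + 15/4x_3^6 + 45/4x_3^5 + 35/4x_3^4 - 21/2x_3^3 - 53/4x_3^2 - 1/2x_3 + 1/2 → 5/9x_1 - 40/9x_2x_3 - 80/9x_2 + 15/4x_3^6 + 45/4x_3^5 + 35/4x_3^4 - 21/2x_3^3 - 53/4x_3^2 - 1/2x_3 + 83/6
  leading term x_1: subtract (5/6)·g_4 from 5/9x_1 - 40/9x_2x_3 - 80/9x_2 + 15/4x_3^6 + 45/4x_3^5 + 35/4x_3^4 - 21/2x_3^3 - 53/4x_3^2 - 1/2x_3 + 83/6 → -40/9x_2x_3 - 80/9x_2 + 15/4x_3^6 + 45/4x_3^5 + 65/6x_3^4 - 17/4x_3^3 - 151/18x_3^2 - 19/3x_3 + 233/36
  leading term x_2x_3: subtract (-10/9x_3)·f_2 from -40/9x_2x_3 - 80/9x_2 + 15/4x_3^6 + 45/4x_3^5 + 65/6x_3^4 - 17/4x_3^3 - 151/18x_3^2 - 19/3x_3 + 233/36 → -80/9x_2 + 15/4x_3^6 + 45/4x_3^5 + 65/6x_3^4 - 91/12x_3^3 - 151/18x_3^2 - 67/9x_3 + 233/36
  leading term x_2: subtract (-20/9)·f_2 from -80/9x_2 + 15/4x_3^6 + 45/4x_3^5 + 65/6x_3^4 - 91/12x_3^3 - 151/18x_3^2 - 67/9x_3 + 233/36 → 15/4x_3^6 + 45/4x_3^5 + 65/6x_3^4 - 91/12x_3^3 - 271/18x_3^2 - 67/9x_3 + 17/4
  leading term x_3^6: no divisor's leading term divides it; move 15/4x_3^6 to the remainder.
  leading term x_3^5: no divisor's leading term divides it; move 45/4x_3^5 to the remainder.
  leading term x_3^4: no divisor's leading term divides it; move 65/6x_3^4 to the remainder.
  leading term x_3^3: no divisor's leading term divides it; move -91/12x_3^3 to the remainder.
  leading term x_3^2: no divisor's leading term divides it; move -271/18x_3^2 to the remainder.
  leading term x_3: no divisor's leading term divides it; move -67/9x_3 to the remainder.
  leading term 1: no divisor's leading term divides it; move 17/4 to the remainder.
  remainder 15/4x_3^6 + 45/4x_3^5 + 65/6x_3^4 - 91/12x_3^3 - 271/18x_3^2 - 67/9x_3 + 17/4 ≠ 0; add g_5 = 15/4x_3^6 + 45/4x_3^5 + 65/6x_3^4 - 91/12x_3^3 - 271/18x_3^2 - 67/9x_3 + 17/4 to the basis.

S(f_3,g_4): lcm = x_1x_3. S = 1/3x_1 + 10/3x_2x_3 + 20/3x_2 + 15/4x_3^5 + 45/4x_3^4 + 35/4x_3^3 - 21/2x_3^2 - 53/4x_3 - 10.
  leading term x_1: subtract (1/2)·g_4 from 1/3x_1 + 10/3x_2x_3 + 20/3x_2 + 15/4x_3^5 + 45/4x_3^4 + 35/4x_3^3 - 21/2x_3^2 - 53/4x_3 - 10 → 10/3x_2x_3 + 20/3x_2 + 15/4x_3^5 + 25/2x_3^4 + 25/2x_3^3 - 91/12x_3^2 - 67/4x_3 - 173/12
  leading term x_2x_3: subtract (5/6x_3)·f_2 from 10/3x_2x_3 + 20/3x_2 + 15/4x_3^5 + 25/2x_3^4 + 25/2x_3^3 - 91/12x_3^2 - 67/4x_3 - 173/12 → 20/3x_2 + 15/4x_3^5 + 25/2x_3^4 + 15x_3^3 - 91/12x_3^2 - 191/12x_3 - 173/12
  leading term x_2: subtract (5/3)·f_2 from 20/3x_2 + 15/4x_3^5 + 25/2x_3^4 + 15x_3^3 - 91/12x_3^2 - 191/12x_3 - 173/12 → 15/4x_3^5 + 25/2x_3^4 + 15x_3^3 - 31/12x_3^2 - 191/12x_3 - 51/4
  leading term x_3^5: no divisor's leading term divides it; move 15/4x_3^5 to the remainder.
  leading term x_3^4: no divisor's leading term divides it; move 25/2x_3^4 to the remainder.
  leading term x_3^3: no divisor's leading term divides it; move 15x_3^3 to the remainder.
  leading term x_3^2: no divisor's leading term divides it; move -31/12x_3^2 to the remainder.
  leading term x_3: no divisor's leading term divides it; move -191/12x_3 to the remainder.
  leading term 1: no divisor's leading term divides it; move -51/4 to the remainder.
  remainder 15/4x_3^5 + 25/2x_3^4 + 15x_3^3 - 31/12x_3^2 - 191/12x_3 - 51/4 ≠ 0; add g_6 = 15/4x_3^5 + 25/2x_3^4 + 15x_3^3 - 31/12x_3^2 - 191/12x_3 - 51/4 to the basis.

The other S-polynomials (S(f_1,f_2), S(f_2,f_3), S(f_2,g_4), S(f_1,g_5), S(f_2,g_5), S(f_3,g_5), S(g_4,g_5), S(f_1,g_6), S(f_2,g_6), S(f_3,g_6), S(g_4,g_6), S(g_5,g_6)) all reduce to 0 modulo the current basis, so we have a Gröbner basis.
Inter-reduce: drop elements whose leading term is divisible by another's, tail-reduce, and make monic.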